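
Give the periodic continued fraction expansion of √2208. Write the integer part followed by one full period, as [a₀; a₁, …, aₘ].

[46; 1, 92]

a₀ = ⌊√2208⌋ = 46.
With m₀=0, d₀=1 and mₖ₊₁ = dₖaₖ − mₖ, dₖ₊₁ = (n − mₖ₊₁²)/dₖ, aₖ₊₁ = ⌊(a₀+mₖ₊₁)/dₖ₊₁⌋:
  k=1: m=46, d=92, a=1
  k=2: m=46, d=1, a=92
d=1 and a=2a₀=92 at k=2, so the next step gives (m, d) = (46, 92) again — its k=1 value — and the period has length 2.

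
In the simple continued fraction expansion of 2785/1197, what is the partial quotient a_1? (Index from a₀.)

2785 = 2·1197 + 391   →  a_0 = 2
1197 = 3·391 + 24   →  a_1 = 3

3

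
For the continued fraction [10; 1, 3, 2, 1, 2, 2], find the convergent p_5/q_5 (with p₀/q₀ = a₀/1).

Using pₖ = aₖpₖ₋₁ + pₖ₋₂, qₖ = aₖqₖ₋₁ + qₖ₋₂ (with p₋₁=1, p₋₂=0, q₋₁=0, q₋₂=1):
  k=0: a=10, p=10, q=1
  k=1: a=1, p=11, q=1
  k=2: a=3, p=43, q=4
  k=3: a=2, p=97, q=9
  k=4: a=1, p=140, q=13
  k=5: a=2, p=377, q=35

377/35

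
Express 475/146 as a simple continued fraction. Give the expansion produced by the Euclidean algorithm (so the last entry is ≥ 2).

[3; 3, 1, 17, 2]

475 = 3×146 + 37
146 = 3×37 + 35
37 = 1×35 + 2
35 = 17×2 + 1
2 = 2×1 + 0  (stop)
So 475/146 = [3; 3, 1, 17, 2].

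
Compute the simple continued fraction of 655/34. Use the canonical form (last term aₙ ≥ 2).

[19; 3, 1, 3, 2]

655 = 19·34 + 9
34 = 3·9 + 7
9 = 1·7 + 2
7 = 3·2 + 1
2 = 2·1 + 0  (stop)
So 655/34 = [19; 3, 1, 3, 2].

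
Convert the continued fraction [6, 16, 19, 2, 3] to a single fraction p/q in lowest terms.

Fold from the inside: start with 3/1.
  2 + 1/3 = 7/3
  19 + 3/7 = 136/7
  16 + 7/136 = 2183/136
  6 + 136/2183 = 13234/2183

13234/2183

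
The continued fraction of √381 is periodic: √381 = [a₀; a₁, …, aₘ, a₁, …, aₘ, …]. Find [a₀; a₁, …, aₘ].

[19; 1, 1, 12, 1, 1, 38]

a₀ = ⌊√381⌋ = 19.
With m₀=0, d₀=1 and mₖ₊₁ = dₖaₖ − mₖ, dₖ₊₁ = (n − mₖ₊₁²)/dₖ, aₖ₊₁ = ⌊(a₀+mₖ₊₁)/dₖ₊₁⌋:
  k=1: m=19, d=20, a=1
  k=2: m=1, d=19, a=1
  k=3: m=18, d=3, a=12
  k=4: m=18, d=19, a=1
  k=5: m=1, d=20, a=1
  k=6: m=19, d=1, a=38
d=1 and a=2a₀=38 at k=6, so the next step gives (m, d) = (19, 20) again — its k=1 value — and the period has length 6.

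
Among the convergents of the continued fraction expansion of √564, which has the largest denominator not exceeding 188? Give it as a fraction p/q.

4441/187

√564 = [23; 1, 2, 1, 46, …] (period length 4).
Convergents:
  p_0/q_0 = 23/1
  p_1/q_1 = 24/1
  p_2/q_2 = 71/3
  p_3/q_3 = 95/4
  p_4/q_4 = 4441/187
  p_5/q_5 = 4536/191
q_4 = 187 ≤ 188 < 191 = q_5, so the answer is 4441/187.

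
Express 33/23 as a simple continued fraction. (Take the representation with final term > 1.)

[1; 2, 3, 3]

33 = 1×23 + 10
23 = 2×10 + 3
10 = 3×3 + 1
3 = 3×1 + 0  (stop)
So 33/23 = [1; 2, 3, 3].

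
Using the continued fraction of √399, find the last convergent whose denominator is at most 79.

√399 = [19; 1, 38, …] (period length 2).
Convergents:
  p_0/q_0 = 19/1
  p_1/q_1 = 20/1
  p_2/q_2 = 779/39
  p_3/q_3 = 799/40
  p_4/q_4 = 31141/1559
q_3 = 40 ≤ 79 < 1559 = q_4, so the answer is 799/40.

799/40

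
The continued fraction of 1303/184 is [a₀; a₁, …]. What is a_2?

3

1303 = 7·184 + 15   →  a_0 = 7
184 = 12·15 + 4   →  a_1 = 12
15 = 3·4 + 3   →  a_2 = 3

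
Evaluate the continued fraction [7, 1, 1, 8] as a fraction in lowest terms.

128/17

Fold from the inside: start with 8/1.
  1 + 1/8 = 9/8
  1 + 8/9 = 17/9
  7 + 9/17 = 128/17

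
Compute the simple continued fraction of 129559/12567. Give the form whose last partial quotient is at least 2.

[10; 3, 4, 3, 8, 1, 3, 8]

129559 = 10*12567 + 3889
12567 = 3*3889 + 900
3889 = 4*900 + 289
900 = 3*289 + 33
289 = 8*33 + 25
33 = 1*25 + 8
25 = 3*8 + 1
8 = 8*1 + 0  (stop)
So 129559/12567 = [10; 3, 4, 3, 8, 1, 3, 8].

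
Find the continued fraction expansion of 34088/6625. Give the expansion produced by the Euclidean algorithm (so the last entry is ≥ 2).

[5; 6, 1, 7, 3, 3, 5, 2]

34088 = 5×6625 + 963
6625 = 6×963 + 847
963 = 1×847 + 116
847 = 7×116 + 35
116 = 3×35 + 11
35 = 3×11 + 2
11 = 5×2 + 1
2 = 2×1 + 0  (stop)
So 34088/6625 = [5; 6, 1, 7, 3, 3, 5, 2].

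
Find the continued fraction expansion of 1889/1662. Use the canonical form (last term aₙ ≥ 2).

1889 = 1*1662 + 227
1662 = 7*227 + 73
227 = 3*73 + 8
73 = 9*8 + 1
8 = 8*1 + 0  (stop)
So 1889/1662 = [1; 7, 3, 9, 8].

[1; 7, 3, 9, 8]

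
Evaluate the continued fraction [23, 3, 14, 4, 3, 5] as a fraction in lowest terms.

Fold from the inside: start with 5/1.
  3 + 1/5 = 16/5
  4 + 5/16 = 69/16
  14 + 16/69 = 982/69
  3 + 69/982 = 3015/982
  23 + 982/3015 = 70327/3015

70327/3015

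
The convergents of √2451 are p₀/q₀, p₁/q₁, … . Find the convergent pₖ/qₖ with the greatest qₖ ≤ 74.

3317/67

√2451 = [49; 1, 1, 32, 1, 1, 98, …] (period length 6).
Convergents:
  p_0/q_0 = 49/1
  p_1/q_1 = 50/1
  p_2/q_2 = 99/2
  p_3/q_3 = 3218/65
  p_4/q_4 = 3317/67
  p_5/q_5 = 6535/132
q_4 = 67 ≤ 74 < 132 = q_5, so the answer is 3317/67.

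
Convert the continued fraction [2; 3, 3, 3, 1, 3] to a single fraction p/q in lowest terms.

373/162

Fold from the inside: start with 3/1.
  1 + 1/3 = 4/3
  3 + 3/4 = 15/4
  3 + 4/15 = 49/15
  3 + 15/49 = 162/49
  2 + 49/162 = 373/162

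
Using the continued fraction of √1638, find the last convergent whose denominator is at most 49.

1457/36

√1638 = [40; 2, 8, 2, 80, …] (period length 4).
Convergents:
  p_0/q_0 = 40/1
  p_1/q_1 = 81/2
  p_2/q_2 = 688/17
  p_3/q_3 = 1457/36
  p_4/q_4 = 117248/2897
q_3 = 36 ≤ 49 < 2897 = q_4, so the answer is 1457/36.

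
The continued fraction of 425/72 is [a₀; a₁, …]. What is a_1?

1

425 = 5·72 + 65   →  a_0 = 5
72 = 1·65 + 7   →  a_1 = 1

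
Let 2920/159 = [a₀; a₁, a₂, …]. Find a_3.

2

2920 = 18·159 + 58   →  a_0 = 18
159 = 2·58 + 43   →  a_1 = 2
58 = 1·43 + 15   →  a_2 = 1
43 = 2·15 + 13   →  a_3 = 2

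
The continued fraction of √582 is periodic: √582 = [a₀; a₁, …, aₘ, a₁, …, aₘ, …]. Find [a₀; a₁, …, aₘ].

[24; 8, 48]

a₀ = ⌊√582⌋ = 24.
With m₀=0, d₀=1 and mₖ₊₁ = dₖaₖ − mₖ, dₖ₊₁ = (n − mₖ₊₁²)/dₖ, aₖ₊₁ = ⌊(a₀+mₖ₊₁)/dₖ₊₁⌋:
  k=1: m=24, d=6, a=8
  k=2: m=24, d=1, a=48
d=1 and a=2a₀=48 at k=2, so the next step gives (m, d) = (24, 6) again — its k=1 value — and the period has length 2.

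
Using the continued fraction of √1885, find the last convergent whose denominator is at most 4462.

√1885 = [43; 2, 2, 2, 86, …] (period length 4).
Convergents:
  p_0/q_0 = 43/1
  p_1/q_1 = 87/2
  p_2/q_2 = 217/5
  p_3/q_3 = 521/12
  p_4/q_4 = 45023/1037
  p_5/q_5 = 90567/2086
  p_6/q_6 = 226157/5209
q_5 = 2086 ≤ 4462 < 5209 = q_6, so the answer is 90567/2086.

90567/2086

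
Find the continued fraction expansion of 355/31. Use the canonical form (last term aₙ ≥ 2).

[11; 2, 4, 1, 2]

355 = 11·31 + 14
31 = 2·14 + 3
14 = 4·3 + 2
3 = 1·2 + 1
2 = 2·1 + 0  (stop)
So 355/31 = [11; 2, 4, 1, 2].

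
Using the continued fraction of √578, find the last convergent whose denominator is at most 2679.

√578 = [24; 24, 48, …] (period length 2).
Convergents:
  p_0/q_0 = 24/1
  p_1/q_1 = 577/24
  p_2/q_2 = 27720/1153
  p_3/q_3 = 665857/27696
q_2 = 1153 ≤ 2679 < 27696 = q_3, so the answer is 27720/1153.

27720/1153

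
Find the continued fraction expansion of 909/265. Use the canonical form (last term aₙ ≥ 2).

[3; 2, 3, 12, 3]

909 = 3×265 + 114
265 = 2×114 + 37
114 = 3×37 + 3
37 = 12×3 + 1
3 = 3×1 + 0  (stop)
So 909/265 = [3; 2, 3, 12, 3].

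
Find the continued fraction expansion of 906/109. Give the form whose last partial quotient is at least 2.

[8; 3, 4, 1, 6]

906 = 8·109 + 34
109 = 3·34 + 7
34 = 4·7 + 6
7 = 1·6 + 1
6 = 6·1 + 0  (stop)
So 906/109 = [8; 3, 4, 1, 6].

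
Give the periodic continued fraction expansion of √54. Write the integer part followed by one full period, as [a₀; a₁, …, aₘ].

[7; 2, 1, 6, 1, 2, 14]

a₀ = ⌊√54⌋ = 7.
With m₀=0, d₀=1 and mₖ₊₁ = dₖaₖ − mₖ, dₖ₊₁ = (n − mₖ₊₁²)/dₖ, aₖ₊₁ = ⌊(a₀+mₖ₊₁)/dₖ₊₁⌋:
  k=1: m=7, d=5, a=2
  k=2: m=3, d=9, a=1
  k=3: m=6, d=2, a=6
  k=4: m=6, d=9, a=1
  k=5: m=3, d=5, a=2
  k=6: m=7, d=1, a=14
d=1 and a=2a₀=14 at k=6, so the next step gives (m, d) = (7, 5) again — its k=1 value — and the period has length 6.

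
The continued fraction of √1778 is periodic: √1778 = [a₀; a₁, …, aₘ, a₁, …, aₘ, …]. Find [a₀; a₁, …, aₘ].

a₀ = ⌊√1778⌋ = 42.
With m₀=0, d₀=1 and mₖ₊₁ = dₖaₖ − mₖ, dₖ₊₁ = (n − mₖ₊₁²)/dₖ, aₖ₊₁ = ⌊(a₀+mₖ₊₁)/dₖ₊₁⌋:
  k=1: m=42, d=14, a=6
  k=2: m=42, d=1, a=84
d=1 and a=2a₀=84 at k=2, so the next step gives (m, d) = (42, 14) again — its k=1 value — and the period has length 2.

[42; 6, 84]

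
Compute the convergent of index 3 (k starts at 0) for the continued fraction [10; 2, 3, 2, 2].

167/16

Using pₖ = aₖpₖ₋₁ + pₖ₋₂, qₖ = aₖqₖ₋₁ + qₖ₋₂ (with p₋₁=1, p₋₂=0, q₋₁=0, q₋₂=1):
  k=0: a=10, p=10, q=1
  k=1: a=2, p=21, q=2
  k=2: a=3, p=73, q=7
  k=3: a=2, p=167, q=16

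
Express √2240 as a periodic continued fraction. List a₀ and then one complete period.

[47; 3, 23, 3, 94]

a₀ = ⌊√2240⌋ = 47.
With m₀=0, d₀=1 and mₖ₊₁ = dₖaₖ − mₖ, dₖ₊₁ = (n − mₖ₊₁²)/dₖ, aₖ₊₁ = ⌊(a₀+mₖ₊₁)/dₖ₊₁⌋:
  k=1: m=47, d=31, a=3
  k=2: m=46, d=4, a=23
  k=3: m=46, d=31, a=3
  k=4: m=47, d=1, a=94
d=1 and a=2a₀=94 at k=4, so the next step gives (m, d) = (47, 31) again — its k=1 value — and the period has length 4.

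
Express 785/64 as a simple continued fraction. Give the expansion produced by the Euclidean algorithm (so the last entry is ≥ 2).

[12; 3, 1, 3, 4]

785 = 12*64 + 17
64 = 3*17 + 13
17 = 1*13 + 4
13 = 3*4 + 1
4 = 4*1 + 0  (stop)
So 785/64 = [12; 3, 1, 3, 4].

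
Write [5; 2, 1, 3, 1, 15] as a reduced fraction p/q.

1184/221

Fold from the inside: start with 15/1.
  1 + 1/15 = 16/15
  3 + 15/16 = 63/16
  1 + 16/63 = 79/63
  2 + 63/79 = 221/79
  5 + 79/221 = 1184/221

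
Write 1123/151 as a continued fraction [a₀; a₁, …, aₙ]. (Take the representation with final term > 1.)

1123 = 7·151 + 66
151 = 2·66 + 19
66 = 3·19 + 9
19 = 2·9 + 1
9 = 9·1 + 0  (stop)
So 1123/151 = [7; 2, 3, 2, 9].

[7; 2, 3, 2, 9]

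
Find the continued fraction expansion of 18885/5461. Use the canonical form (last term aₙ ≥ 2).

[3; 2, 5, 2, 9, 2, 3, 3]

18885 = 3·5461 + 2502
5461 = 2·2502 + 457
2502 = 5·457 + 217
457 = 2·217 + 23
217 = 9·23 + 10
23 = 2·10 + 3
10 = 3·3 + 1
3 = 3·1 + 0  (stop)
So 18885/5461 = [3; 2, 5, 2, 9, 2, 3, 3].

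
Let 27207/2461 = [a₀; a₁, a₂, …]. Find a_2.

10

27207 = 11·2461 + 136   →  a_0 = 11
2461 = 18·136 + 13   →  a_1 = 18
136 = 10·13 + 6   →  a_2 = 10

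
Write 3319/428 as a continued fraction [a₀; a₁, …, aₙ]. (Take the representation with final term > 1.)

3319 = 7·428 + 323
428 = 1·323 + 105
323 = 3·105 + 8
105 = 13·8 + 1
8 = 8·1 + 0  (stop)
So 3319/428 = [7; 1, 3, 13, 8].

[7; 1, 3, 13, 8]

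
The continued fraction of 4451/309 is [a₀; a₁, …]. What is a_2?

2

4451 = 14·309 + 125   →  a_0 = 14
309 = 2·125 + 59   →  a_1 = 2
125 = 2·59 + 7   →  a_2 = 2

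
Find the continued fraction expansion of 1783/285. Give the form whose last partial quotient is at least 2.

[6; 3, 1, 9, 2, 3]

1783 = 6·285 + 73
285 = 3·73 + 66
73 = 1·66 + 7
66 = 9·7 + 3
7 = 2·3 + 1
3 = 3·1 + 0  (stop)
So 1783/285 = [6; 3, 1, 9, 2, 3].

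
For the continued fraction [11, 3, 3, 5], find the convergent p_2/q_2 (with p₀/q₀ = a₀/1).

113/10

Using pₖ = aₖpₖ₋₁ + pₖ₋₂, qₖ = aₖqₖ₋₁ + qₖ₋₂ (with p₋₁=1, p₋₂=0, q₋₁=0, q₋₂=1):
  k=0: a=11, p=11, q=1
  k=1: a=3, p=34, q=3
  k=2: a=3, p=113, q=10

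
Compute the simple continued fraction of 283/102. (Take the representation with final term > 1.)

283 = 2×102 + 79
102 = 1×79 + 23
79 = 3×23 + 10
23 = 2×10 + 3
10 = 3×3 + 1
3 = 3×1 + 0  (stop)
So 283/102 = [2; 1, 3, 2, 3, 3].

[2; 1, 3, 2, 3, 3]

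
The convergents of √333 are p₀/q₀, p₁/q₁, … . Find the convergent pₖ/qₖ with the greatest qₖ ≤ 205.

√333 = [18; 4, 36, …] (period length 2).
Convergents:
  p_0/q_0 = 18/1
  p_1/q_1 = 73/4
  p_2/q_2 = 2646/145
  p_3/q_3 = 10657/584
q_2 = 145 ≤ 205 < 584 = q_3, so the answer is 2646/145.

2646/145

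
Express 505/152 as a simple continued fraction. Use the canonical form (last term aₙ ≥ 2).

[3; 3, 9, 1, 4]

505 = 3×152 + 49
152 = 3×49 + 5
49 = 9×5 + 4
5 = 1×4 + 1
4 = 4×1 + 0  (stop)
So 505/152 = [3; 3, 9, 1, 4].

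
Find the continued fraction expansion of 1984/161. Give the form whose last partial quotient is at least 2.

1984 = 12*161 + 52
161 = 3*52 + 5
52 = 10*5 + 2
5 = 2*2 + 1
2 = 2*1 + 0  (stop)
So 1984/161 = [12; 3, 10, 2, 2].

[12; 3, 10, 2, 2]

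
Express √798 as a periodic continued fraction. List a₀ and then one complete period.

[28; 4, 56]

a₀ = ⌊√798⌋ = 28.
With m₀=0, d₀=1 and mₖ₊₁ = dₖaₖ − mₖ, dₖ₊₁ = (n − mₖ₊₁²)/dₖ, aₖ₊₁ = ⌊(a₀+mₖ₊₁)/dₖ₊₁⌋:
  k=1: m=28, d=14, a=4
  k=2: m=28, d=1, a=56
d=1 and a=2a₀=56 at k=2, so the next step gives (m, d) = (28, 14) again — its k=1 value — and the period has length 2.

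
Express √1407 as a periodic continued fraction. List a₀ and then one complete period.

[37; 1, 1, 24, 1, 1, 74]

a₀ = ⌊√1407⌋ = 37.
With m₀=0, d₀=1 and mₖ₊₁ = dₖaₖ − mₖ, dₖ₊₁ = (n − mₖ₊₁²)/dₖ, aₖ₊₁ = ⌊(a₀+mₖ₊₁)/dₖ₊₁⌋:
  k=1: m=37, d=38, a=1
  k=2: m=1, d=37, a=1
  k=3: m=36, d=3, a=24
  k=4: m=36, d=37, a=1
  k=5: m=1, d=38, a=1
  k=6: m=37, d=1, a=74
d=1 and a=2a₀=74 at k=6, so the next step gives (m, d) = (37, 38) again — its k=1 value — and the period has length 6.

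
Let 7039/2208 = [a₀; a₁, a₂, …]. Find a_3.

7039 = 3·2208 + 415   →  a_0 = 3
2208 = 5·415 + 133   →  a_1 = 5
415 = 3·133 + 16   →  a_2 = 3
133 = 8·16 + 5   →  a_3 = 8

8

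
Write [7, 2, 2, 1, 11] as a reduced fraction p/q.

609/82

Fold from the inside: start with 11/1.
  1 + 1/11 = 12/11
  2 + 11/12 = 35/12
  2 + 12/35 = 82/35
  7 + 35/82 = 609/82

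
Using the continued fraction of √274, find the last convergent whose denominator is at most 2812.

45802/2767

√274 = [16; 1, 1, 4, 4, 1, 1, 32, …] (period length 7).
Convergents:
  p_0/q_0 = 16/1
  p_1/q_1 = 17/1
  p_2/q_2 = 33/2
  p_3/q_3 = 149/9
  p_4/q_4 = 629/38
  p_5/q_5 = 778/47
  p_6/q_6 = 1407/85
  p_7/q_7 = 45802/2767
  p_8/q_8 = 47209/2852
q_7 = 2767 ≤ 2812 < 2852 = q_8, so the answer is 45802/2767.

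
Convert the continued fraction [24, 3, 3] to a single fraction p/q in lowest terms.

243/10

Fold from the inside: start with 3/1.
  3 + 1/3 = 10/3
  24 + 3/10 = 243/10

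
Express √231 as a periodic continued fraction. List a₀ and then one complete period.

a₀ = ⌊√231⌋ = 15.
With m₀=0, d₀=1 and mₖ₊₁ = dₖaₖ − mₖ, dₖ₊₁ = (n − mₖ₊₁²)/dₖ, aₖ₊₁ = ⌊(a₀+mₖ₊₁)/dₖ₊₁⌋:
  k=1: m=15, d=6, a=5
  k=2: m=15, d=1, a=30
d=1 and a=2a₀=30 at k=2, so the next step gives (m, d) = (15, 6) again — its k=1 value — and the period has length 2.

[15; 5, 30]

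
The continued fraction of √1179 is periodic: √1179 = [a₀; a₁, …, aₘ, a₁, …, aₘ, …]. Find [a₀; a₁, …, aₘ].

[34; 2, 1, 33, 1, 2, 68]

a₀ = ⌊√1179⌋ = 34.
With m₀=0, d₀=1 and mₖ₊₁ = dₖaₖ − mₖ, dₖ₊₁ = (n − mₖ₊₁²)/dₖ, aₖ₊₁ = ⌊(a₀+mₖ₊₁)/dₖ₊₁⌋:
  k=1: m=34, d=23, a=2
  k=2: m=12, d=45, a=1
  k=3: m=33, d=2, a=33
  k=4: m=33, d=45, a=1
  k=5: m=12, d=23, a=2
  k=6: m=34, d=1, a=68
d=1 and a=2a₀=68 at k=6, so the next step gives (m, d) = (34, 23) again — its k=1 value — and the period has length 6.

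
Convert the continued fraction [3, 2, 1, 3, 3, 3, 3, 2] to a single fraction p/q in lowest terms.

Using pₖ = aₖpₖ₋₁ + pₖ₋₂ and qₖ = aₖqₖ₋₁ + qₖ₋₂:
  k=0: a=3, p=3, q=1
  k=1: a=2, p=7, q=2
  k=2: a=1, p=10, q=3
  k=3: a=3, p=37, q=11
  k=4: a=3, p=121, q=36
  k=5: a=3, p=400, q=119
  k=6: a=3, p=1321, q=393
  k=7: a=2, p=3042, q=905

3042/905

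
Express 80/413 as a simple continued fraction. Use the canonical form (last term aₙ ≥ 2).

[0; 5, 6, 6, 2]

80 = 0×413 + 80
413 = 5×80 + 13
80 = 6×13 + 2
13 = 6×2 + 1
2 = 2×1 + 0  (stop)
So 80/413 = [0; 5, 6, 6, 2].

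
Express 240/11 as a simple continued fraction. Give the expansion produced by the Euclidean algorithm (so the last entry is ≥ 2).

240 = 21×11 + 9
11 = 1×9 + 2
9 = 4×2 + 1
2 = 2×1 + 0  (stop)
So 240/11 = [21; 1, 4, 2].

[21; 1, 4, 2]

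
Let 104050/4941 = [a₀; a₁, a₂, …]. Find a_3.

104050 = 21·4941 + 289   →  a_0 = 21
4941 = 17·289 + 28   →  a_1 = 17
289 = 10·28 + 9   →  a_2 = 10
28 = 3·9 + 1   →  a_3 = 3

3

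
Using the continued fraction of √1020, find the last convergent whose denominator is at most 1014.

√1020 = [31; 1, 14, 1, 62, …] (period length 4).
Convergents:
  p_0/q_0 = 31/1
  p_1/q_1 = 32/1
  p_2/q_2 = 479/15
  p_3/q_3 = 511/16
  p_4/q_4 = 32161/1007
  p_5/q_5 = 32672/1023
q_4 = 1007 ≤ 1014 < 1023 = q_5, so the answer is 32161/1007.

32161/1007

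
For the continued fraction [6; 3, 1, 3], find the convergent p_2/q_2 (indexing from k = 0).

Using pₖ = aₖpₖ₋₁ + pₖ₋₂, qₖ = aₖqₖ₋₁ + qₖ₋₂ (with p₋₁=1, p₋₂=0, q₋₁=0, q₋₂=1):
  k=0: a=6, p=6, q=1
  k=1: a=3, p=19, q=3
  k=2: a=1, p=25, q=4

25/4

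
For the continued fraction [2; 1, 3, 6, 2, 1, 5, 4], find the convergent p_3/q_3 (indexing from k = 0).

69/25

Using pₖ = aₖpₖ₋₁ + pₖ₋₂, qₖ = aₖqₖ₋₁ + qₖ₋₂ (with p₋₁=1, p₋₂=0, q₋₁=0, q₋₂=1):
  k=0: a=2, p=2, q=1
  k=1: a=1, p=3, q=1
  k=2: a=3, p=11, q=4
  k=3: a=6, p=69, q=25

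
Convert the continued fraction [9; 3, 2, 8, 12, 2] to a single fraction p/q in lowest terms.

13830/1489

Fold from the inside: start with 2/1.
  12 + 1/2 = 25/2
  8 + 2/25 = 202/25
  2 + 25/202 = 429/202
  3 + 202/429 = 1489/429
  9 + 429/1489 = 13830/1489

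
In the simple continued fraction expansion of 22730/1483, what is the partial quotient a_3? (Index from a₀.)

22730 = 15·1483 + 485   →  a_0 = 15
1483 = 3·485 + 28   →  a_1 = 3
485 = 17·28 + 9   →  a_2 = 17
28 = 3·9 + 1   →  a_3 = 3

3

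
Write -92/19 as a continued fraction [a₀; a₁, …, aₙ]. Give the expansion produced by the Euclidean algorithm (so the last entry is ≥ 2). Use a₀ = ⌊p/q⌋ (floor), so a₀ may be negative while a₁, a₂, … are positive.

-92 = -5×19 + 3
19 = 6×3 + 1
3 = 3×1 + 0  (stop)
So -92/19 = [-5; 6, 3].

[-5; 6, 3]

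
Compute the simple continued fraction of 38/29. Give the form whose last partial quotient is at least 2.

[1; 3, 4, 2]

38 = 1·29 + 9
29 = 3·9 + 2
9 = 4·2 + 1
2 = 2·1 + 0  (stop)
So 38/29 = [1; 3, 4, 2].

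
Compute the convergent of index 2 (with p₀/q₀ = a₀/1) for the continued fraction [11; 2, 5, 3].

Using pₖ = aₖpₖ₋₁ + pₖ₋₂, qₖ = aₖqₖ₋₁ + qₖ₋₂ (with p₋₁=1, p₋₂=0, q₋₁=0, q₋₂=1):
  k=0: a=11, p=11, q=1
  k=1: a=2, p=23, q=2
  k=2: a=5, p=126, q=11

126/11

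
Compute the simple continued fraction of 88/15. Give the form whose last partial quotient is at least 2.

[5; 1, 6, 2]

88 = 5*15 + 13
15 = 1*13 + 2
13 = 6*2 + 1
2 = 2*1 + 0  (stop)
So 88/15 = [5; 1, 6, 2].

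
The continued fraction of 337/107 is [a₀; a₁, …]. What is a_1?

337 = 3·107 + 16   →  a_0 = 3
107 = 6·16 + 11   →  a_1 = 6

6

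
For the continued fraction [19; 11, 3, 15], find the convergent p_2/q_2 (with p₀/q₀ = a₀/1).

Using pₖ = aₖpₖ₋₁ + pₖ₋₂, qₖ = aₖqₖ₋₁ + qₖ₋₂ (with p₋₁=1, p₋₂=0, q₋₁=0, q₋₂=1):
  k=0: a=19, p=19, q=1
  k=1: a=11, p=210, q=11
  k=2: a=3, p=649, q=34

649/34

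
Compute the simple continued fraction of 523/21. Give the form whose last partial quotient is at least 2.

[24; 1, 9, 2]

523 = 24·21 + 19
21 = 1·19 + 2
19 = 9·2 + 1
2 = 2·1 + 0  (stop)
So 523/21 = [24; 1, 9, 2].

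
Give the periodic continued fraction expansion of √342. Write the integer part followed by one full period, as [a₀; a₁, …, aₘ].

a₀ = ⌊√342⌋ = 18.
With m₀=0, d₀=1 and mₖ₊₁ = dₖaₖ − mₖ, dₖ₊₁ = (n − mₖ₊₁²)/dₖ, aₖ₊₁ = ⌊(a₀+mₖ₊₁)/dₖ₊₁⌋:
  k=1: m=18, d=18, a=2
  k=2: m=18, d=1, a=36
d=1 and a=2a₀=36 at k=2, so the next step gives (m, d) = (18, 18) again — its k=1 value — and the period has length 2.

[18; 2, 36]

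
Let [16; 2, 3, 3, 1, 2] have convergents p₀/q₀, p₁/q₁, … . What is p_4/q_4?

493/30

Using pₖ = aₖpₖ₋₁ + pₖ₋₂, qₖ = aₖqₖ₋₁ + qₖ₋₂ (with p₋₁=1, p₋₂=0, q₋₁=0, q₋₂=1):
  k=0: a=16, p=16, q=1
  k=1: a=2, p=33, q=2
  k=2: a=3, p=115, q=7
  k=3: a=3, p=378, q=23
  k=4: a=1, p=493, q=30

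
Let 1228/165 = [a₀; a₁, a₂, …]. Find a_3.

1228 = 7·165 + 73   →  a_0 = 7
165 = 2·73 + 19   →  a_1 = 2
73 = 3·19 + 16   →  a_2 = 3
19 = 1·16 + 3   →  a_3 = 1

1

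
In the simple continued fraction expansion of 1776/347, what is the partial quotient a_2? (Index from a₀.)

1776 = 5·347 + 41   →  a_0 = 5
347 = 8·41 + 19   →  a_1 = 8
41 = 2·19 + 3   →  a_2 = 2

2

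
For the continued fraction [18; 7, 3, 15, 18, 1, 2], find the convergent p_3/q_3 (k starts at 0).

Using pₖ = aₖpₖ₋₁ + pₖ₋₂, qₖ = aₖqₖ₋₁ + qₖ₋₂ (with p₋₁=1, p₋₂=0, q₋₁=0, q₋₂=1):
  k=0: a=18, p=18, q=1
  k=1: a=7, p=127, q=7
  k=2: a=3, p=399, q=22
  k=3: a=15, p=6112, q=337

6112/337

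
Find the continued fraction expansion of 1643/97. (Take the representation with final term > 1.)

1643 = 16*97 + 91
97 = 1*91 + 6
91 = 15*6 + 1
6 = 6*1 + 0  (stop)
So 1643/97 = [16; 1, 15, 6].

[16; 1, 15, 6]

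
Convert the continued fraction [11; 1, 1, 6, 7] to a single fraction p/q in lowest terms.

Using pₖ = aₖpₖ₋₁ + pₖ₋₂ and qₖ = aₖqₖ₋₁ + qₖ₋₂:
  k=0: a=11, p=11, q=1
  k=1: a=1, p=12, q=1
  k=2: a=1, p=23, q=2
  k=3: a=6, p=150, q=13
  k=4: a=7, p=1073, q=93

1073/93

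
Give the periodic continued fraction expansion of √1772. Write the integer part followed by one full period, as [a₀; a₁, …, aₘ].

a₀ = ⌊√1772⌋ = 42.
With m₀=0, d₀=1 and mₖ₊₁ = dₖaₖ − mₖ, dₖ₊₁ = (n − mₖ₊₁²)/dₖ, aₖ₊₁ = ⌊(a₀+mₖ₊₁)/dₖ₊₁⌋:
  k=1: m=42, d=8, a=10
  k=2: m=38, d=41, a=1
  k=3: m=3, d=43, a=1
  k=4: m=40, d=4, a=20
  k=5: m=40, d=43, a=1
  k=6: m=3, d=41, a=1
  k=7: m=38, d=8, a=10
  k=8: m=42, d=1, a=84
d=1 and a=2a₀=84 at k=8, so the next step gives (m, d) = (42, 8) again — its k=1 value — and the period has length 8.

[42; 10, 1, 1, 20, 1, 1, 10, 84]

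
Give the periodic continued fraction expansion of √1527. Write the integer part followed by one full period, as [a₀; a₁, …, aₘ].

[39; 13, 78]

a₀ = ⌊√1527⌋ = 39.
With m₀=0, d₀=1 and mₖ₊₁ = dₖaₖ − mₖ, dₖ₊₁ = (n − mₖ₊₁²)/dₖ, aₖ₊₁ = ⌊(a₀+mₖ₊₁)/dₖ₊₁⌋:
  k=1: m=39, d=6, a=13
  k=2: m=39, d=1, a=78
d=1 and a=2a₀=78 at k=2, so the next step gives (m, d) = (39, 6) again — its k=1 value — and the period has length 2.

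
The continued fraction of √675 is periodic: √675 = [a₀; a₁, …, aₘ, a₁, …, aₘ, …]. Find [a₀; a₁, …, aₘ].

[25; 1, 50]

a₀ = ⌊√675⌋ = 25.
With m₀=0, d₀=1 and mₖ₊₁ = dₖaₖ − mₖ, dₖ₊₁ = (n − mₖ₊₁²)/dₖ, aₖ₊₁ = ⌊(a₀+mₖ₊₁)/dₖ₊₁⌋:
  k=1: m=25, d=50, a=1
  k=2: m=25, d=1, a=50
d=1 and a=2a₀=50 at k=2, so the next step gives (m, d) = (25, 50) again — its k=1 value — and the period has length 2.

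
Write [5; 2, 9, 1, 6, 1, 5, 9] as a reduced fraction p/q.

48960/8941

Using pₖ = aₖpₖ₋₁ + pₖ₋₂ and qₖ = aₖqₖ₋₁ + qₖ₋₂:
  k=0: a=5, p=5, q=1
  k=1: a=2, p=11, q=2
  k=2: a=9, p=104, q=19
  k=3: a=1, p=115, q=21
  k=4: a=6, p=794, q=145
  k=5: a=1, p=909, q=166
  k=6: a=5, p=5339, q=975
  k=7: a=9, p=48960, q=8941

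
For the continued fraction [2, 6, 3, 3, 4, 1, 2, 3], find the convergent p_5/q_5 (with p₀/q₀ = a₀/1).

721/334

Using pₖ = aₖpₖ₋₁ + pₖ₋₂, qₖ = aₖqₖ₋₁ + qₖ₋₂ (with p₋₁=1, p₋₂=0, q₋₁=0, q₋₂=1):
  k=0: a=2, p=2, q=1
  k=1: a=6, p=13, q=6
  k=2: a=3, p=41, q=19
  k=3: a=3, p=136, q=63
  k=4: a=4, p=585, q=271
  k=5: a=1, p=721, q=334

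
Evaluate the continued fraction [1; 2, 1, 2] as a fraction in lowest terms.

11/8

Using pₖ = aₖpₖ₋₁ + pₖ₋₂ and qₖ = aₖqₖ₋₁ + qₖ₋₂:
  k=0: a=1, p=1, q=1
  k=1: a=2, p=3, q=2
  k=2: a=1, p=4, q=3
  k=3: a=2, p=11, q=8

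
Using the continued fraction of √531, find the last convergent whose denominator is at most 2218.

24403/1059

√531 = [23; 23, 46, …] (period length 2).
Convergents:
  p_0/q_0 = 23/1
  p_1/q_1 = 530/23
  p_2/q_2 = 24403/1059
  p_3/q_3 = 561799/24380
q_2 = 1059 ≤ 2218 < 24380 = q_3, so the answer is 24403/1059.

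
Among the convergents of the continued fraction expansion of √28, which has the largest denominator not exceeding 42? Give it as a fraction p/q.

127/24

√28 = [5; 3, 2, 3, 10, …] (period length 4).
Convergents:
  p_0/q_0 = 5/1
  p_1/q_1 = 16/3
  p_2/q_2 = 37/7
  p_3/q_3 = 127/24
  p_4/q_4 = 1307/247
q_3 = 24 ≤ 42 < 247 = q_4, so the answer is 127/24.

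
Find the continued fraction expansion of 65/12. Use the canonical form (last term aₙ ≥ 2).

65 = 5·12 + 5
12 = 2·5 + 2
5 = 2·2 + 1
2 = 2·1 + 0  (stop)
So 65/12 = [5; 2, 2, 2].

[5; 2, 2, 2]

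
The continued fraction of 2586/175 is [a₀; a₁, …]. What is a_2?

3

2586 = 14·175 + 136   →  a_0 = 14
175 = 1·136 + 39   →  a_1 = 1
136 = 3·39 + 19   →  a_2 = 3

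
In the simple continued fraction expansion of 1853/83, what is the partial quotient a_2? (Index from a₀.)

1853 = 22·83 + 27   →  a_0 = 22
83 = 3·27 + 2   →  a_1 = 3
27 = 13·2 + 1   →  a_2 = 13

13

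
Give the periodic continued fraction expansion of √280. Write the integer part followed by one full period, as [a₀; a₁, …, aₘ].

[16; 1, 2, 1, 2, 1, 32]

a₀ = ⌊√280⌋ = 16.
With m₀=0, d₀=1 and mₖ₊₁ = dₖaₖ − mₖ, dₖ₊₁ = (n − mₖ₊₁²)/dₖ, aₖ₊₁ = ⌊(a₀+mₖ₊₁)/dₖ₊₁⌋:
  k=1: m=16, d=24, a=1
  k=2: m=8, d=9, a=2
  k=3: m=10, d=20, a=1
  k=4: m=10, d=9, a=2
  k=5: m=8, d=24, a=1
  k=6: m=16, d=1, a=32
d=1 and a=2a₀=32 at k=6, so the next step gives (m, d) = (16, 24) again — its k=1 value — and the period has length 6.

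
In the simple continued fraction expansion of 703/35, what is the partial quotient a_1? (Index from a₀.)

703 = 20·35 + 3   →  a_0 = 20
35 = 11·3 + 2   →  a_1 = 11

11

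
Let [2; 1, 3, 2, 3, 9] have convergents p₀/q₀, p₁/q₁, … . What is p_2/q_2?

Using pₖ = aₖpₖ₋₁ + pₖ₋₂, qₖ = aₖqₖ₋₁ + qₖ₋₂ (with p₋₁=1, p₋₂=0, q₋₁=0, q₋₂=1):
  k=0: a=2, p=2, q=1
  k=1: a=1, p=3, q=1
  k=2: a=3, p=11, q=4

11/4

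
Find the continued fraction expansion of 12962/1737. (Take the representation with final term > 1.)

[7; 2, 6, 7, 1, 2, 2, 2]

12962 = 7·1737 + 803
1737 = 2·803 + 131
803 = 6·131 + 17
131 = 7·17 + 12
17 = 1·12 + 5
12 = 2·5 + 2
5 = 2·2 + 1
2 = 2·1 + 0  (stop)
So 12962/1737 = [7; 2, 6, 7, 1, 2, 2, 2].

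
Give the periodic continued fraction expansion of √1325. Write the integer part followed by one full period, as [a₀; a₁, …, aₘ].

[36; 2, 2, 72]

a₀ = ⌊√1325⌋ = 36.
With m₀=0, d₀=1 and mₖ₊₁ = dₖaₖ − mₖ, dₖ₊₁ = (n − mₖ₊₁²)/dₖ, aₖ₊₁ = ⌊(a₀+mₖ₊₁)/dₖ₊₁⌋:
  k=1: m=36, d=29, a=2
  k=2: m=22, d=29, a=2
  k=3: m=36, d=1, a=72
d=1 and a=2a₀=72 at k=3, so the next step gives (m, d) = (36, 29) again — its k=1 value — and the period has length 3.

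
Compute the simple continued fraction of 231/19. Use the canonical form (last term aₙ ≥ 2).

[12; 6, 3]

231 = 12*19 + 3
19 = 6*3 + 1
3 = 3*1 + 0  (stop)
So 231/19 = [12; 6, 3].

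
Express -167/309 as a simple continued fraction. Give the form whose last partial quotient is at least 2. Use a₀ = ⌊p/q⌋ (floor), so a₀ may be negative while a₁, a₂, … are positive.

-167 = -1·309 + 142
309 = 2·142 + 25
142 = 5·25 + 17
25 = 1·17 + 8
17 = 2·8 + 1
8 = 8·1 + 0  (stop)
So -167/309 = [-1; 2, 5, 1, 2, 8].

[-1; 2, 5, 1, 2, 8]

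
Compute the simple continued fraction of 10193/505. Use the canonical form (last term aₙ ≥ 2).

[20; 5, 2, 3, 13]

10193 = 20*505 + 93
505 = 5*93 + 40
93 = 2*40 + 13
40 = 3*13 + 1
13 = 13*1 + 0  (stop)
So 10193/505 = [20; 5, 2, 3, 13].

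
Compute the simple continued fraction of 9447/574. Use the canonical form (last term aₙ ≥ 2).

9447 = 16·574 + 263
574 = 2·263 + 48
263 = 5·48 + 23
48 = 2·23 + 2
23 = 11·2 + 1
2 = 2·1 + 0  (stop)
So 9447/574 = [16; 2, 5, 2, 11, 2].

[16; 2, 5, 2, 11, 2]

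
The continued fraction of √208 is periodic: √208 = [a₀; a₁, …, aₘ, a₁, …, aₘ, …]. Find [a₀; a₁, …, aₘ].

a₀ = ⌊√208⌋ = 14.
With m₀=0, d₀=1 and mₖ₊₁ = dₖaₖ − mₖ, dₖ₊₁ = (n − mₖ₊₁²)/dₖ, aₖ₊₁ = ⌊(a₀+mₖ₊₁)/dₖ₊₁⌋:
  k=1: m=14, d=12, a=2
  k=2: m=10, d=9, a=2
  k=3: m=8, d=16, a=1
  k=4: m=8, d=9, a=2
  k=5: m=10, d=12, a=2
  k=6: m=14, d=1, a=28
d=1 and a=2a₀=28 at k=6, so the next step gives (m, d) = (14, 12) again — its k=1 value — and the period has length 6.

[14; 2, 2, 1, 2, 2, 28]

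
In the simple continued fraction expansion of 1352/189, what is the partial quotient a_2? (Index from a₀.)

1352 = 7·189 + 29   →  a_0 = 7
189 = 6·29 + 15   →  a_1 = 6
29 = 1·15 + 14   →  a_2 = 1

1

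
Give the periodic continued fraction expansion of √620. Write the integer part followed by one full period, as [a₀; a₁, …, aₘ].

[24; 1, 8, 1, 48]

a₀ = ⌊√620⌋ = 24.
With m₀=0, d₀=1 and mₖ₊₁ = dₖaₖ − mₖ, dₖ₊₁ = (n − mₖ₊₁²)/dₖ, aₖ₊₁ = ⌊(a₀+mₖ₊₁)/dₖ₊₁⌋:
  k=1: m=24, d=44, a=1
  k=2: m=20, d=5, a=8
  k=3: m=20, d=44, a=1
  k=4: m=24, d=1, a=48
d=1 and a=2a₀=48 at k=4, so the next step gives (m, d) = (24, 44) again — its k=1 value — and the period has length 4.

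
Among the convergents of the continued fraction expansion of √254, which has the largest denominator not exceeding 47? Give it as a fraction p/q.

√254 = [15; 1, 14, 1, 30, …] (period length 4).
Convergents:
  p_0/q_0 = 15/1
  p_1/q_1 = 16/1
  p_2/q_2 = 239/15
  p_3/q_3 = 255/16
  p_4/q_4 = 7889/495
q_3 = 16 ≤ 47 < 495 = q_4, so the answer is 255/16.

255/16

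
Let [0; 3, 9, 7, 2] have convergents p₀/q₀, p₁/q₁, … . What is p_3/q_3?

64/199

Using pₖ = aₖpₖ₋₁ + pₖ₋₂, qₖ = aₖqₖ₋₁ + qₖ₋₂ (with p₋₁=1, p₋₂=0, q₋₁=0, q₋₂=1):
  k=0: a=0, p=0, q=1
  k=1: a=3, p=1, q=3
  k=2: a=9, p=9, q=28
  k=3: a=7, p=64, q=199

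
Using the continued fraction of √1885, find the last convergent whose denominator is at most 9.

√1885 = [43; 2, 2, 2, 86, …] (period length 4).
Convergents:
  p_0/q_0 = 43/1
  p_1/q_1 = 87/2
  p_2/q_2 = 217/5
  p_3/q_3 = 521/12
q_2 = 5 ≤ 9 < 12 = q_3, so the answer is 217/5.

217/5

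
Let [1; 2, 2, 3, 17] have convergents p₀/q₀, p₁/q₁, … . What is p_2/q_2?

7/5

Using pₖ = aₖpₖ₋₁ + pₖ₋₂, qₖ = aₖqₖ₋₁ + qₖ₋₂ (with p₋₁=1, p₋₂=0, q₋₁=0, q₋₂=1):
  k=0: a=1, p=1, q=1
  k=1: a=2, p=3, q=2
  k=2: a=2, p=7, q=5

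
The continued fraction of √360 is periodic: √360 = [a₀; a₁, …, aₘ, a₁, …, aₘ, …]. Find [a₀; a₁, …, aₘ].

[18; 1, 36]

a₀ = ⌊√360⌋ = 18.
With m₀=0, d₀=1 and mₖ₊₁ = dₖaₖ − mₖ, dₖ₊₁ = (n − mₖ₊₁²)/dₖ, aₖ₊₁ = ⌊(a₀+mₖ₊₁)/dₖ₊₁⌋:
  k=1: m=18, d=36, a=1
  k=2: m=18, d=1, a=36
d=1 and a=2a₀=36 at k=2, so the next step gives (m, d) = (18, 36) again — its k=1 value — and the period has length 2.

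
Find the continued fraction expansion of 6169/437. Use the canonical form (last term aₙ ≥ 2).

[14; 8, 1, 1, 3, 7]

6169 = 14*437 + 51
437 = 8*51 + 29
51 = 1*29 + 22
29 = 1*22 + 7
22 = 3*7 + 1
7 = 7*1 + 0  (stop)
So 6169/437 = [14; 8, 1, 1, 3, 7].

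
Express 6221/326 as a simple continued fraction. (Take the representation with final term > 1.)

[19; 12, 13, 2]

6221 = 19*326 + 27
326 = 12*27 + 2
27 = 13*2 + 1
2 = 2*1 + 0  (stop)
So 6221/326 = [19; 12, 13, 2].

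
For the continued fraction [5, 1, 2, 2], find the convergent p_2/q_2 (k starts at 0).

17/3

Using pₖ = aₖpₖ₋₁ + pₖ₋₂, qₖ = aₖqₖ₋₁ + qₖ₋₂ (with p₋₁=1, p₋₂=0, q₋₁=0, q₋₂=1):
  k=0: a=5, p=5, q=1
  k=1: a=1, p=6, q=1
  k=2: a=2, p=17, q=3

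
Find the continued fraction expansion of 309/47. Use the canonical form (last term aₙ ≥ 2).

[6; 1, 1, 2, 1, 6]

309 = 6·47 + 27
47 = 1·27 + 20
27 = 1·20 + 7
20 = 2·7 + 6
7 = 1·6 + 1
6 = 6·1 + 0  (stop)
So 309/47 = [6; 1, 1, 2, 1, 6].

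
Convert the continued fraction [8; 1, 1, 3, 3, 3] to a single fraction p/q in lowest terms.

Fold from the inside: start with 3/1.
  3 + 1/3 = 10/3
  3 + 3/10 = 33/10
  1 + 10/33 = 43/33
  1 + 33/43 = 76/43
  8 + 43/76 = 651/76

651/76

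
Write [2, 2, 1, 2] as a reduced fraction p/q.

19/8

Using pₖ = aₖpₖ₋₁ + pₖ₋₂ and qₖ = aₖqₖ₋₁ + qₖ₋₂:
  k=0: a=2, p=2, q=1
  k=1: a=2, p=5, q=2
  k=2: a=1, p=7, q=3
  k=3: a=2, p=19, q=8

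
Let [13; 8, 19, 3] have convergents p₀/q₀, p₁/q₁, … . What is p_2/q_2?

Using pₖ = aₖpₖ₋₁ + pₖ₋₂, qₖ = aₖqₖ₋₁ + qₖ₋₂ (with p₋₁=1, p₋₂=0, q₋₁=0, q₋₂=1):
  k=0: a=13, p=13, q=1
  k=1: a=8, p=105, q=8
  k=2: a=19, p=2008, q=153

2008/153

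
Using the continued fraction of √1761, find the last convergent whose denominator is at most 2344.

√1761 = [41; 1, 26, 1, 82, …] (period length 4).
Convergents:
  p_0/q_0 = 41/1
  p_1/q_1 = 42/1
  p_2/q_2 = 1133/27
  p_3/q_3 = 1175/28
  p_4/q_4 = 97483/2323
  p_5/q_5 = 98658/2351
q_4 = 2323 ≤ 2344 < 2351 = q_5, so the answer is 97483/2323.

97483/2323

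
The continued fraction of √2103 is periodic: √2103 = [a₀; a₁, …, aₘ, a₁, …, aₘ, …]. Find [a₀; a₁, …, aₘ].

[45; 1, 6, 15, 6, 1, 90]

a₀ = ⌊√2103⌋ = 45.
With m₀=0, d₀=1 and mₖ₊₁ = dₖaₖ − mₖ, dₖ₊₁ = (n − mₖ₊₁²)/dₖ, aₖ₊₁ = ⌊(a₀+mₖ₊₁)/dₖ₊₁⌋:
  k=1: m=45, d=78, a=1
  k=2: m=33, d=13, a=6
  k=3: m=45, d=6, a=15
  k=4: m=45, d=13, a=6
  k=5: m=33, d=78, a=1
  k=6: m=45, d=1, a=90
d=1 and a=2a₀=90 at k=6, so the next step gives (m, d) = (45, 78) again — its k=1 value — and the period has length 6.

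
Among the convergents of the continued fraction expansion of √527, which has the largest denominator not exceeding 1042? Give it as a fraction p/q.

√527 = [22; 1, 21, 1, 44, …] (period length 4).
Convergents:
  p_0/q_0 = 22/1
  p_1/q_1 = 23/1
  p_2/q_2 = 505/22
  p_3/q_3 = 528/23
  p_4/q_4 = 23737/1034
  p_5/q_5 = 24265/1057
q_4 = 1034 ≤ 1042 < 1057 = q_5, so the answer is 23737/1034.

23737/1034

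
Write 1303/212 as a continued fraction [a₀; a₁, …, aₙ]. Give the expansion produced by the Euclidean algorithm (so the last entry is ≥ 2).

[6; 6, 1, 5, 5]

1303 = 6×212 + 31
212 = 6×31 + 26
31 = 1×26 + 5
26 = 5×5 + 1
5 = 5×1 + 0  (stop)
So 1303/212 = [6; 6, 1, 5, 5].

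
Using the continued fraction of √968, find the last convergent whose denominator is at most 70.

1929/62

√968 = [31; 8, 1, 6, 1, 8, 62, …] (period length 6).
Convergents:
  p_0/q_0 = 31/1
  p_1/q_1 = 249/8
  p_2/q_2 = 280/9
  p_3/q_3 = 1929/62
  p_4/q_4 = 2209/71
q_3 = 62 ≤ 70 < 71 = q_4, so the answer is 1929/62.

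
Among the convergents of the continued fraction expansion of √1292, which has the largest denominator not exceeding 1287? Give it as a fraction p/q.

√1292 = [35; 1, 16, 1, 70, …] (period length 4).
Convergents:
  p_0/q_0 = 35/1
  p_1/q_1 = 36/1
  p_2/q_2 = 611/17
  p_3/q_3 = 647/18
  p_4/q_4 = 45901/1277
  p_5/q_5 = 46548/1295
q_4 = 1277 ≤ 1287 < 1295 = q_5, so the answer is 45901/1277.

45901/1277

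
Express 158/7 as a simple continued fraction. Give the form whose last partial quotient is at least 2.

158 = 22×7 + 4
7 = 1×4 + 3
4 = 1×3 + 1
3 = 3×1 + 0  (stop)
So 158/7 = [22; 1, 1, 3].

[22; 1, 1, 3]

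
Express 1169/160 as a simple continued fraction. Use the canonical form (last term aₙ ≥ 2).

1169 = 7·160 + 49
160 = 3·49 + 13
49 = 3·13 + 10
13 = 1·10 + 3
10 = 3·3 + 1
3 = 3·1 + 0  (stop)
So 1169/160 = [7; 3, 3, 1, 3, 3].

[7; 3, 3, 1, 3, 3]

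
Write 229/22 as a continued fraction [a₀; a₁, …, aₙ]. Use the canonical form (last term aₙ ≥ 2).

[10; 2, 2, 4]

229 = 10·22 + 9
22 = 2·9 + 4
9 = 2·4 + 1
4 = 4·1 + 0  (stop)
So 229/22 = [10; 2, 2, 4].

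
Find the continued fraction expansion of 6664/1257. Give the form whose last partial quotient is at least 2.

[5; 3, 3, 6, 3, 6]

6664 = 5*1257 + 379
1257 = 3*379 + 120
379 = 3*120 + 19
120 = 6*19 + 6
19 = 3*6 + 1
6 = 6*1 + 0  (stop)
So 6664/1257 = [5; 3, 3, 6, 3, 6].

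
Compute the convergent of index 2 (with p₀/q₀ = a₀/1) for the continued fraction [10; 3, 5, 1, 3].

Using pₖ = aₖpₖ₋₁ + pₖ₋₂, qₖ = aₖqₖ₋₁ + qₖ₋₂ (with p₋₁=1, p₋₂=0, q₋₁=0, q₋₂=1):
  k=0: a=10, p=10, q=1
  k=1: a=3, p=31, q=3
  k=2: a=5, p=165, q=16

165/16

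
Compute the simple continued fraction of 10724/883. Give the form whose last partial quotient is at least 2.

[12; 6, 1, 8, 1, 5, 2]

10724 = 12·883 + 128
883 = 6·128 + 115
128 = 1·115 + 13
115 = 8·13 + 11
13 = 1·11 + 2
11 = 5·2 + 1
2 = 2·1 + 0  (stop)
So 10724/883 = [12; 6, 1, 8, 1, 5, 2].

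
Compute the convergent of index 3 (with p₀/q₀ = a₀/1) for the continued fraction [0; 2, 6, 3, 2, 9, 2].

19/41

Using pₖ = aₖpₖ₋₁ + pₖ₋₂, qₖ = aₖqₖ₋₁ + qₖ₋₂ (with p₋₁=1, p₋₂=0, q₋₁=0, q₋₂=1):
  k=0: a=0, p=0, q=1
  k=1: a=2, p=1, q=2
  k=2: a=6, p=6, q=13
  k=3: a=3, p=19, q=41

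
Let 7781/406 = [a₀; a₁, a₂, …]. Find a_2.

16

7781 = 19·406 + 67   →  a_0 = 19
406 = 6·67 + 4   →  a_1 = 6
67 = 16·4 + 3   →  a_2 = 16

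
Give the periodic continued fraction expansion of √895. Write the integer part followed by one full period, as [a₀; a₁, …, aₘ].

a₀ = ⌊√895⌋ = 29.
With m₀=0, d₀=1 and mₖ₊₁ = dₖaₖ − mₖ, dₖ₊₁ = (n − mₖ₊₁²)/dₖ, aₖ₊₁ = ⌊(a₀+mₖ₊₁)/dₖ₊₁⌋:
  k=1: m=29, d=54, a=1
  k=2: m=25, d=5, a=10
  k=3: m=25, d=54, a=1
  k=4: m=29, d=1, a=58
d=1 and a=2a₀=58 at k=4, so the next step gives (m, d) = (29, 54) again — its k=1 value — and the period has length 4.

[29; 1, 10, 1, 58]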